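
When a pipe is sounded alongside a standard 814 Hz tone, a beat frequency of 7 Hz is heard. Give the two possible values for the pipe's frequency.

807 Hz or 821 Hz

|f − 814| = 7, so f = 814 ± 7.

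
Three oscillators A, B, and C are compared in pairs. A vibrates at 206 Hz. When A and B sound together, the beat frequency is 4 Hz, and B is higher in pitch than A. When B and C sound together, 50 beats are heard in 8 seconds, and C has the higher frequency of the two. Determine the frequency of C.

216.25 Hz

B is above A, so f_B = 206 + 4 = 210 Hz.
B–C: Beat frequency = 50/8 = 6.25 Hz.
C is above B, so f_C = 210 + 6.25 = 216.25 Hz.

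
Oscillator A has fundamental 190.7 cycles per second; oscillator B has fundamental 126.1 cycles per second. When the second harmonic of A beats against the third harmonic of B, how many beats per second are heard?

Second harmonic of the first: 2·190.7 = 381.4 Hz.
Third harmonic of the second: 3·126.1 = 378.3 Hz.
f_beat = |381.4 − 378.3| = 3.1 Hz.

3.1 Hz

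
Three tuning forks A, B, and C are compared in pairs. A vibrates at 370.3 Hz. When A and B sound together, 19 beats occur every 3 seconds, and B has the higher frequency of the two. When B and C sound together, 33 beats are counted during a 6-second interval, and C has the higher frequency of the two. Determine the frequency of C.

382.1333 Hz

A–B: Beat frequency = 19/3 = 6.3333 Hz.
B is above A, so f_B = 370.3 + 6.3333 = 376.6333 Hz.
B–C: Beat frequency = 33/6 = 5.5 Hz.
C is above B, so f_C = 376.6333 + 5.5 = 382.1333 Hz.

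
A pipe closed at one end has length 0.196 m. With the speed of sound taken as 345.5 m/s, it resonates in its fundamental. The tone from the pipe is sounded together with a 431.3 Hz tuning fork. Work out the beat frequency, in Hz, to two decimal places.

Closed pipe (odd harmonics): f_n = n·v/(4L) = 1·345.5/(4·0.196) = 440.6888 Hz.
f_beat = |440.6888 − 431.3| = 9.39 Hz.

9.39 Hz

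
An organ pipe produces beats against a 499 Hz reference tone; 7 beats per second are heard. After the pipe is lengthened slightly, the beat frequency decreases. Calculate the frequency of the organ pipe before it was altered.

506 Hz

|f − 499| = 7, so the organ pipe was at either 492 Hz or 506 Hz.
A longer pipe has a lower fundamental; the adjustment lowers the organ pipe's frequency.
The beat rate fell, so the adjustment moved the organ pipe toward 499 Hz — it must have started above the reference.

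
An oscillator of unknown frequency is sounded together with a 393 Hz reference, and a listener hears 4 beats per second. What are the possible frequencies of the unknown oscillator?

389 Hz or 397 Hz

|f − 393| = 4, so f = 393 ± 4.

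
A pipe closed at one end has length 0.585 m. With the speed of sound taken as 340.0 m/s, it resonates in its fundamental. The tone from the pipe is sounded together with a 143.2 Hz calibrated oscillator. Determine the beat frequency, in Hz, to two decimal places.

Closed pipe (odd harmonics): f_n = n·v/(4L) = 1·340.0/(4·0.585) = 145.2991 Hz.
f_beat = |145.2991 − 143.2| = 2.10 Hz.

2.10 Hz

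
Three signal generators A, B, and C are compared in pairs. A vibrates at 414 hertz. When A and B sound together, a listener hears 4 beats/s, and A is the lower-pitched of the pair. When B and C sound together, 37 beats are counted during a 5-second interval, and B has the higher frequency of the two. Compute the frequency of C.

B is above A, so f_B = 414 + 4 = 418 Hz.
B–C: Beat frequency = 37/5 = 7.4 Hz.
C is below B, so f_C = 418 − 7.4 = 410.6 Hz.

410.6 Hz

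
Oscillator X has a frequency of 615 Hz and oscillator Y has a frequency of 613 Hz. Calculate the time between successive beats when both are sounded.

0.500 s

f_beat = |615 − 613| = 2 Hz.
Beat period T = 1 / f_beat = 1 / 2 s.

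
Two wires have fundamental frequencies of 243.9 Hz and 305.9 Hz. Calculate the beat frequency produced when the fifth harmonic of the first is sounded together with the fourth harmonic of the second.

Fifth harmonic of the first: 5·243.9 = 1219.5 Hz.
Fourth harmonic of the second: 4·305.9 = 1223.6 Hz.
f_beat = |1219.5 − 1223.6| = 4.1 Hz.

4.1 Hz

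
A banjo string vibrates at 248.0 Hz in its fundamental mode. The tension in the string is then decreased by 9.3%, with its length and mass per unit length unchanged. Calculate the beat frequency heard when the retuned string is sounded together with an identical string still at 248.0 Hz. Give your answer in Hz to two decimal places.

11.81 Hz

For a string, f ∝ √T, so the new frequency is 248.0·√0.907 = 236.1866 Hz.
f_beat = |236.1866 − 248.0| = 11.81 Hz.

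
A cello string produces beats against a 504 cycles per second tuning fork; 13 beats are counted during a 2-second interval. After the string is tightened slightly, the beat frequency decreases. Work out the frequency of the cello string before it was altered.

497.5 Hz

Beat frequency = 13/2 = 6.5 Hz.
|f − 504| = 6.5, so the cello string was at either 497.5 Hz or 510.5 Hz.
Increasing tension raises a string's frequency; the adjustment raises the cello string's frequency.
The beat rate fell, so the adjustment moved the cello string toward 504 Hz — it must have started below the reference.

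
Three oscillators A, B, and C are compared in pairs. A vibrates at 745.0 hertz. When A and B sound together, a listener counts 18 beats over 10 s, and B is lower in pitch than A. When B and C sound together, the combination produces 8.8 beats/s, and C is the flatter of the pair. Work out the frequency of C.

A–B: Beat frequency = 18/10 = 1.8 Hz.
B is below A, so f_B = 745.0 − 1.8 = 743.2 Hz.
C is below B, so f_C = 743.2 − 8.8 = 734.4 Hz.

734.4 Hz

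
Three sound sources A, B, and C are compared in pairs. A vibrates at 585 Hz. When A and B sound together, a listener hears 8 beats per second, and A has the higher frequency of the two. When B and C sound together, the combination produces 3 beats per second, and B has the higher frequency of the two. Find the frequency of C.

B is below A, so f_B = 585 − 8 = 577 Hz.
C is below B, so f_C = 577 − 3 = 574 Hz.

574 Hz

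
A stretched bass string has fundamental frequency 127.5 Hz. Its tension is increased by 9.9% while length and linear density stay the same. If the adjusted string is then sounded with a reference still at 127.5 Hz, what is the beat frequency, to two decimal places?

6.16 Hz

For a string, f ∝ √T, so the new frequency is 127.5·√1.099 = 133.6623 Hz.
f_beat = |133.6623 − 127.5| = 6.16 Hz.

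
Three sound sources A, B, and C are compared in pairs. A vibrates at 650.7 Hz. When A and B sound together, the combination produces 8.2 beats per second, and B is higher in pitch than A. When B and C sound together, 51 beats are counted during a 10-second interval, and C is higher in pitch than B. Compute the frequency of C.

664 Hz

B is above A, so f_B = 650.7 + 8.2 = 658.9 Hz.
B–C: Beat frequency = 51/10 = 5.1 Hz.
C is above B, so f_C = 658.9 + 5.1 = 664 Hz.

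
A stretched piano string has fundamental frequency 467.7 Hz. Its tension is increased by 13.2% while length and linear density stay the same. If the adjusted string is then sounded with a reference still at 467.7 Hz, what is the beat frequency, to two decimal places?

29.91 Hz

For a string, f ∝ √T, so the new frequency is 467.7·√1.132 = 497.6117 Hz.
f_beat = |497.6117 − 467.7| = 29.91 Hz.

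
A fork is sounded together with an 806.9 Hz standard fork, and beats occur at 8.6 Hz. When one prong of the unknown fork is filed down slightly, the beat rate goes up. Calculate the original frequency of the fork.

|f − 806.9| = 8.6, so the fork was at either 798.3 Hz or 815.5 Hz.
Filing a prong removes mass and raises the fork's frequency; the adjustment raises the fork's frequency.
The beat rate rose, so the adjustment moved the fork further from 806.9 Hz — it was already above the reference.

815.5 Hz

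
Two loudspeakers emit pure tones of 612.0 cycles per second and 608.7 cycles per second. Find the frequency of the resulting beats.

3.3 Hz

Beats arise from superposition of two nearby frequencies; the beat rate is |f₁ − f₂|.
|612.0 − 608.7| = 3.3 Hz.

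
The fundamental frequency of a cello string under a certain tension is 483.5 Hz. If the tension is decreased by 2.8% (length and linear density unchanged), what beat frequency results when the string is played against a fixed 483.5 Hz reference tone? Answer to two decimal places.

For a string, f ∝ √T, so the new frequency is 483.5·√0.972 = 476.6829 Hz.
f_beat = |476.6829 − 483.5| = 6.82 Hz.

6.82 Hz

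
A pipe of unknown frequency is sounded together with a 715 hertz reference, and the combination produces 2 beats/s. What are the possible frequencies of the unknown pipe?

|f − 715| = 2, so f = 715 ± 2.

713 Hz or 717 Hz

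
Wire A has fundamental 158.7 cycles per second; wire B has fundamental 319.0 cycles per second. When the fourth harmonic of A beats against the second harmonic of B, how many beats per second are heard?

3.2 Hz

Fourth harmonic of the first: 4·158.7 = 634.8 Hz.
Second harmonic of the second: 2·319.0 = 638.0 Hz.
f_beat = |634.8 − 638.0| = 3.2 Hz.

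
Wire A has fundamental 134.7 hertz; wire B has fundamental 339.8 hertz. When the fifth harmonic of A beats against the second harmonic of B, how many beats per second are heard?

Fifth harmonic of the first: 5·134.7 = 673.5 Hz.
Second harmonic of the second: 2·339.8 = 679.6 Hz.
f_beat = |673.5 − 679.6| = 6.1 Hz.

6.1 Hz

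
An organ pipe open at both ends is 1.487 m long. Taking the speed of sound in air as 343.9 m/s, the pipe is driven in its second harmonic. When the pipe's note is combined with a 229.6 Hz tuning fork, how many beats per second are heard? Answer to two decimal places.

Open pipe: f_n = n·v/(2L) = 2·343.9/(2·1.487) = 231.2710 Hz.
f_beat = |231.2710 − 229.6| = 1.67 Hz.

1.67 Hz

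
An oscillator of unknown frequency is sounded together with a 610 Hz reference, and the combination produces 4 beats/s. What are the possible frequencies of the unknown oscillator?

|f − 610| = 4, so f = 610 ± 4.

606 Hz or 614 Hz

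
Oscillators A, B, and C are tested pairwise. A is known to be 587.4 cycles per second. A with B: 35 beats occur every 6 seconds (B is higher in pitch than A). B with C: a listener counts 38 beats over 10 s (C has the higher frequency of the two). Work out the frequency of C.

A–B: Beat frequency = 35/6 = 5.8333 Hz.
B is above A, so f_B = 587.4 + 5.8333 = 593.2333 Hz.
B–C: Beat frequency = 38/10 = 3.8 Hz.
C is above B, so f_C = 593.2333 + 3.8 = 597.0333 Hz.

597.0333 Hz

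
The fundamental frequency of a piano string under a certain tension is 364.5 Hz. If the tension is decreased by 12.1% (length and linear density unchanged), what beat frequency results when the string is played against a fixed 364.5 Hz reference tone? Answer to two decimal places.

22.76 Hz

For a string, f ∝ √T, so the new frequency is 364.5·√0.879 = 341.7370 Hz.
f_beat = |341.7370 − 364.5| = 22.76 Hz.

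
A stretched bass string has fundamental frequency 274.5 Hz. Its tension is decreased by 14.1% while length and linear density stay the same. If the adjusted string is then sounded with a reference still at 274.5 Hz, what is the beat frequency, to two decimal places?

20.09 Hz

For a string, f ∝ √T, so the new frequency is 274.5·√0.859 = 254.4128 Hz.
f_beat = |254.4128 − 274.5| = 20.09 Hz.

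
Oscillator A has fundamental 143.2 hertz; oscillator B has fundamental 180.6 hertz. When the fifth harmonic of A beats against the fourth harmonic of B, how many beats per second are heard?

Fifth harmonic of the first: 5·143.2 = 716.0 Hz.
Fourth harmonic of the second: 4·180.6 = 722.4 Hz.
f_beat = |716.0 − 722.4| = 6.4 Hz.

6.4 Hz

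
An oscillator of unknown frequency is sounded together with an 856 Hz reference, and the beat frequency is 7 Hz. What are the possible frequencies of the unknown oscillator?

|f − 856| = 7, so f = 856 ± 7.

849 Hz or 863 Hz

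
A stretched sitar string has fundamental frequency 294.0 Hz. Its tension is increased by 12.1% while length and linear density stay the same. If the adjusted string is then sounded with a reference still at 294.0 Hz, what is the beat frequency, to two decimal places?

For a string, f ∝ √T, so the new frequency is 294.0·√1.121 = 311.2792 Hz.
f_beat = |311.2792 − 294.0| = 17.28 Hz.

17.28 Hz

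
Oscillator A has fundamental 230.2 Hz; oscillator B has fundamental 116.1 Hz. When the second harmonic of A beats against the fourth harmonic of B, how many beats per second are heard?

4.0 Hz

Second harmonic of the first: 2·230.2 = 460.4 Hz.
Fourth harmonic of the second: 4·116.1 = 464.4 Hz.
f_beat = |460.4 − 464.4| = 4.0 Hz.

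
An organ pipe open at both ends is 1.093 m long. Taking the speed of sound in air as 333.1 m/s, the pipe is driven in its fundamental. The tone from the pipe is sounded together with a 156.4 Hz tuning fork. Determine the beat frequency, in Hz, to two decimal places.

4.02 Hz

Open pipe: f_n = n·v/(2L) = 1·333.1/(2·1.093) = 152.3788 Hz.
f_beat = |152.3788 − 156.4| = 4.02 Hz.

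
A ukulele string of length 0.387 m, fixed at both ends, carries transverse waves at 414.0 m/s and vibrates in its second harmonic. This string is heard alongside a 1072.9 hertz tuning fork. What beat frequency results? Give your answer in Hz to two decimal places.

3.13 Hz

For a string fixed at both ends, f_n = n·v/(2L) = 2·414.0/(2·0.387) = 1069.7674 Hz.
f_beat = |1069.7674 − 1072.9| = 3.13 Hz.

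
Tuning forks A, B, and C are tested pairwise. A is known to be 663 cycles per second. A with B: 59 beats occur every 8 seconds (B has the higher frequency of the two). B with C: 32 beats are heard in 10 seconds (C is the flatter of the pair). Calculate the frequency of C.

667.175 Hz

A–B: Beat frequency = 59/8 = 7.375 Hz.
B is above A, so f_B = 663 + 7.375 = 670.375 Hz.
B–C: Beat frequency = 32/10 = 3.2 Hz.
C is below B, so f_C = 670.375 − 3.2 = 667.175 Hz.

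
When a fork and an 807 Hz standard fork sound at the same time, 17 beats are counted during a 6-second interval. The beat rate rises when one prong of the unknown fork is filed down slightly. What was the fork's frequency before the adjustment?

809.8333 Hz

Beat frequency = 17/6 = 2.8333 Hz.
|f − 807| = 2.8333, so the fork was at either 804.1667 Hz or 809.8333 Hz.
Filing a prong removes mass and raises the fork's frequency; the adjustment raises the fork's frequency.
The beat rate rose, so the adjustment moved the fork further from 807 Hz — it was already above the reference.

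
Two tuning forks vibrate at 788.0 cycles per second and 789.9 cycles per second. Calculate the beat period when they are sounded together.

0.526 s

f_beat = |788.0 − 789.9| = 1.9 Hz.
Beat period T = 1 / f_beat = 1 / 1.9 s.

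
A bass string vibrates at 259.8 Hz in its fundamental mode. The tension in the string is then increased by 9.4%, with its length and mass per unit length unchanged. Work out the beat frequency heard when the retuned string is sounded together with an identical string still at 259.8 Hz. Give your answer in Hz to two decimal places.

11.94 Hz

For a string, f ∝ √T, so the new frequency is 259.8·√1.094 = 271.7364 Hz.
f_beat = |271.7364 − 259.8| = 11.94 Hz.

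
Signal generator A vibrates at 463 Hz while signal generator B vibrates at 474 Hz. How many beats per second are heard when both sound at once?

Beats arise from superposition of two nearby frequencies; the beat rate is |f₁ − f₂|.
|463 − 474| = 11 Hz.

11 Hz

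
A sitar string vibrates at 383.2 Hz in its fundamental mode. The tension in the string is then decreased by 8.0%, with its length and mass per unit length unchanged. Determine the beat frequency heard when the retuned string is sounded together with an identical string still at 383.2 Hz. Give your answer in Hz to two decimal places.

15.65 Hz

For a string, f ∝ √T, so the new frequency is 383.2·√0.920 = 367.5525 Hz.
f_beat = |367.5525 − 383.2| = 15.65 Hz.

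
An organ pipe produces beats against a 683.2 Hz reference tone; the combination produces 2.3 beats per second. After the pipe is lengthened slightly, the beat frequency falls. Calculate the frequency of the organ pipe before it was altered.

685.5 Hz

|f − 683.2| = 2.3, so the organ pipe was at either 680.9 Hz or 685.5 Hz.
A longer pipe has a lower fundamental; the adjustment lowers the organ pipe's frequency.
The beat rate fell, so the adjustment moved the organ pipe toward 683.2 Hz — it must have started above the reference.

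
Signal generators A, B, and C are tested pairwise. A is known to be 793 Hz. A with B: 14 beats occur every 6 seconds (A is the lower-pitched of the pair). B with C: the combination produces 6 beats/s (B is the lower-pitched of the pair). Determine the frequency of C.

A–B: Beat frequency = 14/6 = 2.3333 Hz.
B is above A, so f_B = 793 + 2.3333 = 795.3333 Hz.
C is above B, so f_C = 795.3333 + 6 = 801.3333 Hz.

801.3333 Hz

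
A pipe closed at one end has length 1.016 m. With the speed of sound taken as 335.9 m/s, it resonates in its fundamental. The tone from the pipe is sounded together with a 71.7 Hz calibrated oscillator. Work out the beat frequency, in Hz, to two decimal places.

Closed pipe (odd harmonics): f_n = n·v/(4L) = 1·335.9/(4·1.016) = 82.6526 Hz.
f_beat = |82.6526 − 71.7| = 10.95 Hz.

10.95 Hz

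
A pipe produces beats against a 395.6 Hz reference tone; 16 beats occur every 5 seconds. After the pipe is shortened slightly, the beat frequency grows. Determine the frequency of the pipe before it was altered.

398.8 Hz

Beat frequency = 16/5 = 3.2 Hz.
|f − 395.6| = 3.2, so the pipe was at either 392.4 Hz or 398.8 Hz.
A shorter pipe has a higher fundamental; the adjustment raises the pipe's frequency.
The beat rate rose, so the adjustment moved the pipe further from 395.6 Hz — it was already above the reference.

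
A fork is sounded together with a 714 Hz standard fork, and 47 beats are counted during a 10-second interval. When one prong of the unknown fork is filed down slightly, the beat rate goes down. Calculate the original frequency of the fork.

Beat frequency = 47/10 = 4.7 Hz.
|f − 714| = 4.7, so the fork was at either 709.3 Hz or 718.7 Hz.
Filing a prong removes mass and raises the fork's frequency; the adjustment raises the fork's frequency.
The beat rate fell, so the adjustment moved the fork toward 714 Hz — it must have started below the reference.

709.3 Hz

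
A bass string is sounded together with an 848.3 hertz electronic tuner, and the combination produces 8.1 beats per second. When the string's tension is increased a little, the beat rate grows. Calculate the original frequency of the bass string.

856.4 Hz

|f − 848.3| = 8.1, so the bass string was at either 840.2 Hz or 856.4 Hz.
Higher tension means higher frequency; the adjustment raises the bass string's frequency.
The beat rate rose, so the adjustment moved the bass string further from 848.3 Hz — it was already above the reference.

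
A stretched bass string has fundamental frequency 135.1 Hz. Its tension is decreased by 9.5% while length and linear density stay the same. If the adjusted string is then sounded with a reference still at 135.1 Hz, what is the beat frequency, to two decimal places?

For a string, f ∝ √T, so the new frequency is 135.1·√0.905 = 128.5226 Hz.
f_beat = |128.5226 − 135.1| = 6.58 Hz.

6.58 Hz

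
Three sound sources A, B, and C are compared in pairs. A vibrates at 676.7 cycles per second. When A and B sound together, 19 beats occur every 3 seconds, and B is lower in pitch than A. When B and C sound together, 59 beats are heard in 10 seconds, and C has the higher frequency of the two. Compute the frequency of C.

676.2667 Hz

A–B: Beat frequency = 19/3 = 6.3333 Hz.
B is below A, so f_B = 676.7 − 6.3333 = 670.3667 Hz.
B–C: Beat frequency = 59/10 = 5.9 Hz.
C is above B, so f_C = 670.3667 + 5.9 = 676.2667 Hz.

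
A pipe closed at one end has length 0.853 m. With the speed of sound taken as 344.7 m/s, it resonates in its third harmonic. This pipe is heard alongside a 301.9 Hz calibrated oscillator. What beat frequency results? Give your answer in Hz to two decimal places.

Closed pipe (odd harmonics): f_n = n·v/(4L) = 3·344.7/(4·0.853) = 303.0774 Hz.
f_beat = |303.0774 − 301.9| = 1.18 Hz.

1.18 Hz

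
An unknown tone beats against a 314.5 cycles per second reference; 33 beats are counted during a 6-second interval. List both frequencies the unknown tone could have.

Beat frequency = 33/6 = 5.5 Hz.
|f − 314.5| = 5.5, so f = 314.5 ± 5.5.

309 Hz or 320 Hz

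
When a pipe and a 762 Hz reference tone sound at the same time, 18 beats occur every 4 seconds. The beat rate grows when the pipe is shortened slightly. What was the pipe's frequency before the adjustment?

766.5 Hz

Beat frequency = 18/4 = 4.5 Hz.
|f − 762| = 4.5, so the pipe was at either 757.5 Hz or 766.5 Hz.
A shorter pipe has a higher fundamental; the adjustment raises the pipe's frequency.
The beat rate rose, so the adjustment moved the pipe further from 762 Hz — it was already above the reference.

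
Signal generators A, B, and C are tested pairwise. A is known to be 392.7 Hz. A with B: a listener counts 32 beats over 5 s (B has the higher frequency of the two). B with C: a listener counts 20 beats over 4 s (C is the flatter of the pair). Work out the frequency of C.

394.1 Hz

A–B: Beat frequency = 32/5 = 6.4 Hz.
B is above A, so f_B = 392.7 + 6.4 = 399.1 Hz.
B–C: Beat frequency = 20/4 = 5 Hz.
C is below B, so f_C = 399.1 − 5 = 394.1 Hz.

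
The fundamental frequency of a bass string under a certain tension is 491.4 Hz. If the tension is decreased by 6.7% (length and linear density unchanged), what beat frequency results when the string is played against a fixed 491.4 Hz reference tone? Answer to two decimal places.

For a string, f ∝ √T, so the new frequency is 491.4·√0.933 = 474.6527 Hz.
f_beat = |474.6527 − 491.4| = 16.75 Hz.

16.75 Hz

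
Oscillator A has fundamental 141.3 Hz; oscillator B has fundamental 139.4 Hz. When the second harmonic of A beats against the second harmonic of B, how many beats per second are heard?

Second harmonic of the first: 2·141.3 = 282.6 Hz.
Second harmonic of the second: 2·139.4 = 278.8 Hz.
f_beat = |282.6 − 278.8| = 3.8 Hz.

3.8 Hz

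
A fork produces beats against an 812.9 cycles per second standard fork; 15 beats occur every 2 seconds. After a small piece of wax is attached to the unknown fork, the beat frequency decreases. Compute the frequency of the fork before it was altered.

820.4 Hz

Beat frequency = 15/2 = 7.5 Hz.
|f − 812.9| = 7.5, so the fork was at either 805.4 Hz or 820.4 Hz.
Loading a fork with wax lowers its frequency; the adjustment lowers the fork's frequency.
The beat rate fell, so the adjustment moved the fork toward 812.9 Hz — it must have started above the reference.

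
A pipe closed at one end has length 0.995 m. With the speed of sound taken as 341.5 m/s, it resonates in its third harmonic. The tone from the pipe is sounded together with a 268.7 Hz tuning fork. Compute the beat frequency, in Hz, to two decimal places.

Closed pipe (odd harmonics): f_n = n·v/(4L) = 3·341.5/(4·0.995) = 257.4121 Hz.
f_beat = |257.4121 − 268.7| = 11.29 Hz.

11.29 Hz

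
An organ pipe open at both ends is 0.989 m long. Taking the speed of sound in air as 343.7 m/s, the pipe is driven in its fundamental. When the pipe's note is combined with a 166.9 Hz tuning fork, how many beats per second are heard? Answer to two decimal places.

6.86 Hz

Open pipe: f_n = n·v/(2L) = 1·343.7/(2·0.989) = 173.7614 Hz.
f_beat = |173.7614 − 166.9| = 6.86 Hz.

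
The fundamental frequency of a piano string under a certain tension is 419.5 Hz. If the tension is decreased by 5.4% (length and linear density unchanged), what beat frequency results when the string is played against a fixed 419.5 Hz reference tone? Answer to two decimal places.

11.48 Hz

For a string, f ∝ √T, so the new frequency is 419.5·√0.946 = 408.0163 Hz.
f_beat = |408.0163 − 419.5| = 11.48 Hz.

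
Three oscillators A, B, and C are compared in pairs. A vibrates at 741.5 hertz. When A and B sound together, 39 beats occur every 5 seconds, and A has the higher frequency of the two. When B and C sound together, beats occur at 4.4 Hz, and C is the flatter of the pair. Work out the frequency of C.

A–B: Beat frequency = 39/5 = 7.8 Hz.
B is below A, so f_B = 741.5 − 7.8 = 733.7 Hz.
C is below B, so f_C = 733.7 − 4.4 = 729.3 Hz.

729.3 Hz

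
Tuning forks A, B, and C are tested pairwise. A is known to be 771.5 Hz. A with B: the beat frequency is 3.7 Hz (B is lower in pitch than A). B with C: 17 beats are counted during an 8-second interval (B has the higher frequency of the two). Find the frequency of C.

765.675 Hz

B is below A, so f_B = 771.5 − 3.7 = 767.8 Hz.
B–C: Beat frequency = 17/8 = 2.125 Hz.
C is below B, so f_C = 767.8 − 2.125 = 765.675 Hz.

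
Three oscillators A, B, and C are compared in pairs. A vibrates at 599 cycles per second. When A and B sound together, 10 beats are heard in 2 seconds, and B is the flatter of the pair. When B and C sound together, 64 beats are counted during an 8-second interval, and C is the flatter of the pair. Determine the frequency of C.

A–B: Beat frequency = 10/2 = 5 Hz.
B is below A, so f_B = 599 − 5 = 594 Hz.
B–C: Beat frequency = 64/8 = 8 Hz.
C is below B, so f_C = 594 − 8 = 586 Hz.

586 Hz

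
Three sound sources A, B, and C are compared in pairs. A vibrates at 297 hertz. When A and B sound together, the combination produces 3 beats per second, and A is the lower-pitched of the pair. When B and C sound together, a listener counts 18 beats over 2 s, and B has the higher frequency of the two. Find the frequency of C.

B is above A, so f_B = 297 + 3 = 300 Hz.
B–C: Beat frequency = 18/2 = 9 Hz.
C is below B, so f_C = 300 − 9 = 291 Hz.

291 Hz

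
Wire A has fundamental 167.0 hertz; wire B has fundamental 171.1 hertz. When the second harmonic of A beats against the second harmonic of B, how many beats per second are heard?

Second harmonic of the first: 2·167.0 = 334.0 Hz.
Second harmonic of the second: 2·171.1 = 342.2 Hz.
f_beat = |334.0 − 342.2| = 8.2 Hz.

8.2 Hz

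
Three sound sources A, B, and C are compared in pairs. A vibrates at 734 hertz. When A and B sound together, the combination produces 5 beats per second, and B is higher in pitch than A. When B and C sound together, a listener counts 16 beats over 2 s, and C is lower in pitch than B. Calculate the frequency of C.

B is above A, so f_B = 734 + 5 = 739 Hz.
B–C: Beat frequency = 16/2 = 8 Hz.
C is below B, so f_C = 739 − 8 = 731 Hz.

731 Hz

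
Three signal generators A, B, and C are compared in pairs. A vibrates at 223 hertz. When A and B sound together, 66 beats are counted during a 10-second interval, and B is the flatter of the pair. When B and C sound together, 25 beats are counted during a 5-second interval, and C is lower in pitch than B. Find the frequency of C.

A–B: Beat frequency = 66/10 = 6.6 Hz.
B is below A, so f_B = 223 − 6.6 = 216.4 Hz.
B–C: Beat frequency = 25/5 = 5 Hz.
C is below B, so f_C = 216.4 − 5 = 211.4 Hz.

211.4 Hz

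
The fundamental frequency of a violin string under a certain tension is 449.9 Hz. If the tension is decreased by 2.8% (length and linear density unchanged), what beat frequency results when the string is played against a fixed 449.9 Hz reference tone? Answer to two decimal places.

For a string, f ∝ √T, so the new frequency is 449.9·√0.972 = 443.5567 Hz.
f_beat = |443.5567 − 449.9| = 6.34 Hz.

6.34 Hz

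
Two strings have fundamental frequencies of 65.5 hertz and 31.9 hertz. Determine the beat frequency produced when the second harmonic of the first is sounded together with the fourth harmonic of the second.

3.4 Hz

Second harmonic of the first: 2·65.5 = 131.0 Hz.
Fourth harmonic of the second: 4·31.9 = 127.6 Hz.
f_beat = |131.0 − 127.6| = 3.4 Hz.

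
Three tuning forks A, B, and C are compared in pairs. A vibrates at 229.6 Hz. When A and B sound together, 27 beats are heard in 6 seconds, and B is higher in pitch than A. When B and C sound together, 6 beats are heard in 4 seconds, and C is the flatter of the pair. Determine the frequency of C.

A–B: Beat frequency = 27/6 = 4.5 Hz.
B is above A, so f_B = 229.6 + 4.5 = 234.1 Hz.
B–C: Beat frequency = 6/4 = 1.5 Hz.
C is below B, so f_C = 234.1 − 1.5 = 232.6 Hz.

232.6 Hz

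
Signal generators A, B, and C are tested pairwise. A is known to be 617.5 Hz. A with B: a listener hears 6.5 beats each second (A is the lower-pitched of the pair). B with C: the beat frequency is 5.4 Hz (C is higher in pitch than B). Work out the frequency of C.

B is above A, so f_B = 617.5 + 6.5 = 624 Hz.
C is above B, so f_C = 624 + 5.4 = 629.4 Hz.

629.4 Hz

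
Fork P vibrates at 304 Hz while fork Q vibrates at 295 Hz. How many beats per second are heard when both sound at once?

f_beat = |f₁ − f₂|.
|304 − 295| = 9 Hz.

9 Hz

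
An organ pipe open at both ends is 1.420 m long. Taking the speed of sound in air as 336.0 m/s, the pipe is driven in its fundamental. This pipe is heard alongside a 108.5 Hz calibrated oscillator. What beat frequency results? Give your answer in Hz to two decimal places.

Open pipe: f_n = n·v/(2L) = 1·336.0/(2·1.420) = 118.3099 Hz.
f_beat = |118.3099 − 108.5| = 9.81 Hz.

9.81 Hz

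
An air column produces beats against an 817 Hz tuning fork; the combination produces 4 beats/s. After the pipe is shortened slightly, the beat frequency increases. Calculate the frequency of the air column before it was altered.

821 Hz

|f − 817| = 4, so the air column was at either 813 Hz or 821 Hz.
A shorter pipe has a higher fundamental; the adjustment raises the air column's frequency.
The beat rate rose, so the adjustment moved the air column further from 817 Hz — it was already above the reference.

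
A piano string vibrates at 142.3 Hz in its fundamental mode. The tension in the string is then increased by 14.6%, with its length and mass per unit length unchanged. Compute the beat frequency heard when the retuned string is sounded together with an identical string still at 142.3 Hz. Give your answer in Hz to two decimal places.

10.03 Hz

For a string, f ∝ √T, so the new frequency is 142.3·√1.146 = 152.3341 Hz.
f_beat = |152.3341 − 142.3| = 10.03 Hz.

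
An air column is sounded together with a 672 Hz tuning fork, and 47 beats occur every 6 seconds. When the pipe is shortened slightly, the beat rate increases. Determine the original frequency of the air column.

Beat frequency = 47/6 = 7.8333 Hz.
|f − 672| = 7.8333, so the air column was at either 664.1667 Hz or 679.8333 Hz.
A shorter pipe has a higher fundamental; the adjustment raises the air column's frequency.
The beat rate rose, so the adjustment moved the air column further from 672 Hz — it was already above the reference.

679.8333 Hz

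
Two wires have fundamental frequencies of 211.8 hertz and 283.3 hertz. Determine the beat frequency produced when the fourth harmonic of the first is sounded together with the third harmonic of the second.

2.7 Hz

Fourth harmonic of the first: 4·211.8 = 847.2 Hz.
Third harmonic of the second: 3·283.3 = 849.9 Hz.
f_beat = |847.2 − 849.9| = 2.7 Hz.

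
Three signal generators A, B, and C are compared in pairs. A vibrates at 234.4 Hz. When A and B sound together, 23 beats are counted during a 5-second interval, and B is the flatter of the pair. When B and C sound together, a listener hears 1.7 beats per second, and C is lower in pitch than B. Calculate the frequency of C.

228.1 Hz

A–B: Beat frequency = 23/5 = 4.6 Hz.
B is below A, so f_B = 234.4 − 4.6 = 229.8 Hz.
C is below B, so f_C = 229.8 − 1.7 = 228.1 Hz.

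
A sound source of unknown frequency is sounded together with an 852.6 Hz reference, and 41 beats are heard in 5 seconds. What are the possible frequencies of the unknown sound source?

844.4 Hz or 860.8 Hz

Beat frequency = 41/5 = 8.2 Hz.
|f − 852.6| = 8.2, so f = 852.6 ± 8.2.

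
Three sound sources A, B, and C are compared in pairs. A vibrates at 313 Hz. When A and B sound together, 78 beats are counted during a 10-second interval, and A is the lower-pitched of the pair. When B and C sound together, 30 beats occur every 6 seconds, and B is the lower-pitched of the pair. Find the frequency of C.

325.8 Hz

A–B: Beat frequency = 78/10 = 7.8 Hz.
B is above A, so f_B = 313 + 7.8 = 320.8 Hz.
B–C: Beat frequency = 30/6 = 5 Hz.
C is above B, so f_C = 320.8 + 5 = 325.8 Hz.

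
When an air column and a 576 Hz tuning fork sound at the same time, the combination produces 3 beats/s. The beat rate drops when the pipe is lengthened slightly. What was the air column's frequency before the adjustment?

|f − 576| = 3, so the air column was at either 573 Hz or 579 Hz.
A longer pipe has a lower fundamental; the adjustment lowers the air column's frequency.
The beat rate fell, so the adjustment moved the air column toward 576 Hz — it must have started above the reference.

579 Hz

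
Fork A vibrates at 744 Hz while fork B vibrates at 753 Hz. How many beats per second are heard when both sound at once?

The beat frequency equals the magnitude of the frequency difference.
|744 − 753| = 9 Hz.

9 Hz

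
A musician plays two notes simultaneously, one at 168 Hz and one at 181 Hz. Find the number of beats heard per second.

f_beat = |f₁ − f₂|.
|168 − 181| = 13 Hz.

13 Hz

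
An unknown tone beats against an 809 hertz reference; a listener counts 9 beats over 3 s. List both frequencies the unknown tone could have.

Beat frequency = 9/3 = 3 Hz.
|f − 809| = 3, so f = 809 ± 3.

806 Hz or 812 Hz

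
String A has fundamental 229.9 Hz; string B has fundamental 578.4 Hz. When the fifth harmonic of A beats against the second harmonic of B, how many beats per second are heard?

7.3 Hz

Fifth harmonic of the first: 5·229.9 = 1149.5 Hz.
Second harmonic of the second: 2·578.4 = 1156.8 Hz.
f_beat = |1149.5 − 1156.8| = 7.3 Hz.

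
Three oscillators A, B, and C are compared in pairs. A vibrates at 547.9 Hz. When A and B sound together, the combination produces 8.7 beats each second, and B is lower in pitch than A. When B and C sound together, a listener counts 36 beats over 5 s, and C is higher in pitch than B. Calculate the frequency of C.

546.4 Hz

B is below A, so f_B = 547.9 − 8.7 = 539.2 Hz.
B–C: Beat frequency = 36/5 = 7.2 Hz.
C is above B, so f_C = 539.2 + 7.2 = 546.4 Hz.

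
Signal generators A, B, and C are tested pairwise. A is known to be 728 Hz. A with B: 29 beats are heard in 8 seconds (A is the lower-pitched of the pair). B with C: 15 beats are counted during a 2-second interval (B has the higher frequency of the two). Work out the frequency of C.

A–B: Beat frequency = 29/8 = 3.625 Hz.
B is above A, so f_B = 728 + 3.625 = 731.625 Hz.
B–C: Beat frequency = 15/2 = 7.5 Hz.
C is below B, so f_C = 731.625 − 7.5 = 724.125 Hz.

724.125 Hz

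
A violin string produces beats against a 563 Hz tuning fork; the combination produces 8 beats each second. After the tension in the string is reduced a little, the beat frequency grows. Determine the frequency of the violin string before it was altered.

|f − 563| = 8, so the violin string was at either 555 Hz or 571 Hz.
Lower tension means lower frequency; the adjustment lowers the violin string's frequency.
The beat rate rose, so the adjustment moved the violin string further from 563 Hz — it was already below the reference.

555 Hz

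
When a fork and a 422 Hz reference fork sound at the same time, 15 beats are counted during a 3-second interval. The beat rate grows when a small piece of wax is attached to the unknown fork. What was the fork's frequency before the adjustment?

Beat frequency = 15/3 = 5 Hz.
|f − 422| = 5, so the fork was at either 417 Hz or 427 Hz.
Loading a fork with wax lowers its frequency; the adjustment lowers the fork's frequency.
The beat rate rose, so the adjustment moved the fork further from 422 Hz — it was already below the reference.

417 Hz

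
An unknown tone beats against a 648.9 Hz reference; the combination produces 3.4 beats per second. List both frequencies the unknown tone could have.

|f − 648.9| = 3.4, so f = 648.9 ± 3.4.

645.5 Hz or 652.3 Hz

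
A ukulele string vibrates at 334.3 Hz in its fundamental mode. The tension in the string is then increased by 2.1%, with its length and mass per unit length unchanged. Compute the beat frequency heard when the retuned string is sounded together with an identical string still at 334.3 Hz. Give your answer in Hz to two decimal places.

For a string, f ∝ √T, so the new frequency is 334.3·√1.021 = 337.7919 Hz.
f_beat = |337.7919 − 334.3| = 3.49 Hz.

3.49 Hz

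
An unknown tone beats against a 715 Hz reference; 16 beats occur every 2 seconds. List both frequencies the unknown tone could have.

707 Hz or 723 Hz

Beat frequency = 16/2 = 8 Hz.
|f − 715| = 8, so f = 715 ± 8.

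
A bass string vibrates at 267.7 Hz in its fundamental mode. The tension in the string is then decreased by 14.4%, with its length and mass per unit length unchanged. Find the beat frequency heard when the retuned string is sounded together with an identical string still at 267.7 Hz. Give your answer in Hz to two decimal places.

For a string, f ∝ √T, so the new frequency is 267.7·√0.856 = 247.6768 Hz.
f_beat = |247.6768 − 267.7| = 20.02 Hz.

20.02 Hz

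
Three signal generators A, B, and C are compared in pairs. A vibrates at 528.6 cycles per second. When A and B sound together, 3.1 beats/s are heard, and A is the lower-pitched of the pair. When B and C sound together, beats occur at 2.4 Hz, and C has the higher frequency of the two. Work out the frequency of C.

534.1 Hz

B is above A, so f_B = 528.6 + 3.1 = 531.7 Hz.
C is above B, so f_C = 531.7 + 2.4 = 534.1 Hz.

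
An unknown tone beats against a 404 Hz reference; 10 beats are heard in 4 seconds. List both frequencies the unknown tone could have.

401.5 Hz or 406.5 Hz

Beat frequency = 10/4 = 2.5 Hz.
|f − 404| = 2.5, so f = 404 ± 2.5.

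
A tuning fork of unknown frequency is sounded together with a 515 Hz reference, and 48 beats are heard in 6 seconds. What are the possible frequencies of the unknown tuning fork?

Beat frequency = 48/6 = 8 Hz.
|f − 515| = 8, so f = 515 ± 8.

507 Hz or 523 Hz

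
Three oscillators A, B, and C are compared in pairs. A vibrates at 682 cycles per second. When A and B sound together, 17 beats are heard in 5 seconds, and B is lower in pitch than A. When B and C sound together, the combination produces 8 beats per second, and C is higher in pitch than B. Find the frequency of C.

A–B: Beat frequency = 17/5 = 3.4 Hz.
B is below A, so f_B = 682 − 3.4 = 678.6 Hz.
C is above B, so f_C = 678.6 + 8 = 686.6 Hz.

686.6 Hz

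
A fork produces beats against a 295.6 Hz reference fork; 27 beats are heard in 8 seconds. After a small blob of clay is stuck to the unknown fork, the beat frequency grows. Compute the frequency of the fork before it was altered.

Beat frequency = 27/8 = 3.375 Hz.
|f − 295.6| = 3.375, so the fork was at either 292.225 Hz or 298.975 Hz.
Adding mass to a fork lowers its frequency; the adjustment lowers the fork's frequency.
The beat rate rose, so the adjustment moved the fork further from 295.6 Hz — it was already below the reference.

292.225 Hz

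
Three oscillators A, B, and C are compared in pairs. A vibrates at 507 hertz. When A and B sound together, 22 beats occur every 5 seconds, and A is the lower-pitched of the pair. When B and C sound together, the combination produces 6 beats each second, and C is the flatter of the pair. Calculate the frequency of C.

A–B: Beat frequency = 22/5 = 4.4 Hz.
B is above A, so f_B = 507 + 4.4 = 511.4 Hz.
C is below B, so f_C = 511.4 − 6 = 505.4 Hz.

505.4 Hz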